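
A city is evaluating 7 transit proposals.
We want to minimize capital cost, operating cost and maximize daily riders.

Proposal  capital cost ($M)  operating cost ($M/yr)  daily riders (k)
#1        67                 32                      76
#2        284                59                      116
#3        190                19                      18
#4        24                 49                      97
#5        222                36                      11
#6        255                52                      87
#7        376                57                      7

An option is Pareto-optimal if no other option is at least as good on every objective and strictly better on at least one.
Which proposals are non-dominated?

#1: not dominated.
#2: not dominated (best daily riders).
#3: not dominated (best operating cost).
#4: not dominated (best capital cost).
#5: dominated by #1 (capital cost 67≤222, operating cost 32≤36, daily riders 76≥11).
#6: dominated by #4 (capital cost 24≤255, operating cost 49≤52, daily riders 97≥87).
#7: dominated by #1 (capital cost 67≤376, operating cost 32≤57, daily riders 76≥7).

#1, #2, #3, #4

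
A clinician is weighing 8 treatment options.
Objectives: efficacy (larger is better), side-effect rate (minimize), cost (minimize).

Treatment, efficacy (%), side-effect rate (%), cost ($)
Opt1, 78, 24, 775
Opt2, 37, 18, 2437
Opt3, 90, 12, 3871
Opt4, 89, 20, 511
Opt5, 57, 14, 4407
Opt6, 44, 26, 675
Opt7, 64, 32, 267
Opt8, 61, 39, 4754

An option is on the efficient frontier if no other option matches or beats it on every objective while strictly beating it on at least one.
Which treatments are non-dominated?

Opt1: dominated by Opt4 (efficacy 89≥78, side-effect rate 20≤24, cost 511≤775).
Opt2: not dominated.
Opt3: not dominated (best efficacy).
Opt4: not dominated.
Opt5: dominated by Opt3 (efficacy 90≥57, side-effect rate 12≤14, cost 3871≤4407).
Opt6: dominated by Opt4 (efficacy 89≥44, side-effect rate 20≤26, cost 511≤675).
Opt7: not dominated (best cost).
Opt8: dominated by Opt1 (efficacy 78≥61, side-effect rate 24≤39, cost 775≤4754).

Opt2, Opt3, Opt4, Opt7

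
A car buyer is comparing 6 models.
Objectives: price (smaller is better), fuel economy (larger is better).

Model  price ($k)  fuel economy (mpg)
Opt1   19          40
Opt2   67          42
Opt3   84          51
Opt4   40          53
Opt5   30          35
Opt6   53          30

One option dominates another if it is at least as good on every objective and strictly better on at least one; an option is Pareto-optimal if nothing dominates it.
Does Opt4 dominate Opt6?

Opt4 vs Opt6: price 40≤53, fuel economy 53≥30 — Opt4 is at least as good on every objective with at least one strict improvement.

Yes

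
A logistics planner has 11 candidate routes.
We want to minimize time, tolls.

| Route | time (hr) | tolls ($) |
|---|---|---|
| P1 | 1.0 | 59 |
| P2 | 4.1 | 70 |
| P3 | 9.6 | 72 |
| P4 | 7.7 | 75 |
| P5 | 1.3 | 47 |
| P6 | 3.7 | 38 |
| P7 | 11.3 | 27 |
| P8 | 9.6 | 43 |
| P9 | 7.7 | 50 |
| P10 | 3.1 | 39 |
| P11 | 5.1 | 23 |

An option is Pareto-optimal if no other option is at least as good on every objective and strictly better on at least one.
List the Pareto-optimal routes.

P1: not dominated (best time).
P2: dominated by P1 (time 1.0≤4.1, tolls 59≤70).
P3: dominated by P1 (time 1.0≤9.6, tolls 59≤72).
P4: dominated by P1 (time 1.0≤7.7, tolls 59≤75).
P5: not dominated.
P6: not dominated.
P7: dominated by P11 (time 5.1≤11.3, tolls 23≤27).
P8: dominated by P6 (time 3.7≤9.6, tolls 38≤43).
P9: dominated by P5 (time 1.3≤7.7, tolls 47≤50).
P10: not dominated.
P11: not dominated (best tolls).

P1, P5, P6, P10, P11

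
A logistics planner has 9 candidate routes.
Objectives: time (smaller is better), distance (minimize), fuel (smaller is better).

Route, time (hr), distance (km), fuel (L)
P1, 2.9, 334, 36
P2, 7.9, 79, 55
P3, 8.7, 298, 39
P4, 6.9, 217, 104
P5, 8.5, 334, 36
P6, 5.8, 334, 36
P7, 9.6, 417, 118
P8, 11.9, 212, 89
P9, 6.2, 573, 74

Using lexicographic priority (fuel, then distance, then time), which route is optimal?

First minimize fuel: best is 36, kept {P1, P5, P6}.
Then minimize distance: best is 334, kept {P1, P5, P6}.
Then minimize time: best is 2.9, kept {P1}.

P1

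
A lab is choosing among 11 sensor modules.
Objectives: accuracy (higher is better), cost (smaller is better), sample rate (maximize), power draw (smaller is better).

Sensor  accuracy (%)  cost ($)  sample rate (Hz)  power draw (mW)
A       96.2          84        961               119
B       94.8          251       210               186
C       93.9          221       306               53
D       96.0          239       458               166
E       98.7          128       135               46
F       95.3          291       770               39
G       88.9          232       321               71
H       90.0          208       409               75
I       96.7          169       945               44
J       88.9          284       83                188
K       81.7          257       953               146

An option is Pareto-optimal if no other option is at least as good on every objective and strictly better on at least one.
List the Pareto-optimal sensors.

A: not dominated (best cost).
B: dominated by A (accuracy 96.2≥94.8, cost 84≤251, sample rate 961≥210, power draw 119≤186).
C: dominated by I (accuracy 96.7≥93.9, cost 169≤221, sample rate 945≥306, power draw 44≤53).
D: dominated by A (accuracy 96.2≥96.0, cost 84≤239, sample rate 961≥458, power draw 119≤166).
E: not dominated (best accuracy).
F: not dominated (best power draw).
G: dominated by I (accuracy 96.7≥88.9, cost 169≤232, sample rate 945≥321, power draw 44≤71).
H: dominated by I (accuracy 96.7≥90.0, cost 169≤208, sample rate 945≥409, power draw 44≤75).
I: not dominated.
J: dominated by A (accuracy 96.2≥88.9, cost 84≤284, sample rate 961≥83, power draw 119≤188).
K: dominated by A (accuracy 96.2≥81.7, cost 84≤257, sample rate 961≥953, power draw 119≤146).

A, E, F, I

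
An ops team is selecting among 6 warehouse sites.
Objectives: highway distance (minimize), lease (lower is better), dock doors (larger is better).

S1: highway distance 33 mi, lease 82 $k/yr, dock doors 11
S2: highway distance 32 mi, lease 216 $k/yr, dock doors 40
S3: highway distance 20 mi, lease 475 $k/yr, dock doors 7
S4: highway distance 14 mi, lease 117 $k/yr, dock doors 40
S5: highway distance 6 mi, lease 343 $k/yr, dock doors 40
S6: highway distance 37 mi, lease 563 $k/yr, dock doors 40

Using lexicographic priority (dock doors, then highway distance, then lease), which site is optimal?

First maximize dock doors: best is 40, kept {S2, S4, S5, S6}.
Then minimize highway distance: best is 6, kept {S5}.

S5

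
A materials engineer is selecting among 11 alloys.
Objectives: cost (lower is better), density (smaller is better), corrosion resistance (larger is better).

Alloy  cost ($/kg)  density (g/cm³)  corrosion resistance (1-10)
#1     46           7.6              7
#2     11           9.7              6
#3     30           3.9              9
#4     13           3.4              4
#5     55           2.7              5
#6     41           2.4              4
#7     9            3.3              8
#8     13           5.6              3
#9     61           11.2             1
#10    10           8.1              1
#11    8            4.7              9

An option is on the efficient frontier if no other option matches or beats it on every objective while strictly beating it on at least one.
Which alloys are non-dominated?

#1: dominated by #3 (cost 30≤46, density 3.9≤7.6, corrosion resistance 9≥7).
#2: dominated by #7 (cost 9≤11, density 3.3≤9.7, corrosion resistance 8≥6).
#3: not dominated.
#4: dominated by #7 (cost 9≤13, density 3.3≤3.4, corrosion resistance 8≥4).
#5: not dominated.
#6: not dominated (best density).
#7: not dominated.
#8: dominated by #4 (cost 13≤13, density 3.4≤5.6, corrosion resistance 4≥3).
#9: dominated by #1 (cost 46≤61, density 7.6≤11.2, corrosion resistance 7≥1).
#10: dominated by #7 (cost 9≤10, density 3.3≤8.1, corrosion resistance 8≥1).
#11: not dominated (best cost).

#3, #5, #6, #7, #11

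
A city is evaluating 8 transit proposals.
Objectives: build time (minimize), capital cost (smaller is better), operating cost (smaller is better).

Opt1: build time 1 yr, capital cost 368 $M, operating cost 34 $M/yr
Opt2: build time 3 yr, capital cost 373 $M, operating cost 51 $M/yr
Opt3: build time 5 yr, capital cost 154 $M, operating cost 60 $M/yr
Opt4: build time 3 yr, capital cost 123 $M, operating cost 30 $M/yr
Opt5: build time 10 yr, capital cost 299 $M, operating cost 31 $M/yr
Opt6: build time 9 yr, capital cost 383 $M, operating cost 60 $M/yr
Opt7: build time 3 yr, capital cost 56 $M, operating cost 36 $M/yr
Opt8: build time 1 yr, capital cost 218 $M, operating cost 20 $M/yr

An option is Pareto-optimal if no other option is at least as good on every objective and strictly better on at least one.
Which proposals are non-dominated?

Opt1: dominated by Opt8 (build time 1≤1, capital cost 218≤368, operating cost 20≤34).
Opt2: dominated by Opt1 (build time 1≤3, capital cost 368≤373, operating cost 34≤51).
Opt3: dominated by Opt4 (build time 3≤5, capital cost 123≤154, operating cost 30≤60).
Opt4: not dominated.
Opt5: dominated by Opt4 (build time 3≤10, capital cost 123≤299, operating cost 30≤31).
Opt6: dominated by Opt1 (build time 1≤9, capital cost 368≤383, operating cost 34≤60).
Opt7: not dominated (best capital cost).
Opt8: not dominated (best operating cost).

Opt4, Opt7, Opt8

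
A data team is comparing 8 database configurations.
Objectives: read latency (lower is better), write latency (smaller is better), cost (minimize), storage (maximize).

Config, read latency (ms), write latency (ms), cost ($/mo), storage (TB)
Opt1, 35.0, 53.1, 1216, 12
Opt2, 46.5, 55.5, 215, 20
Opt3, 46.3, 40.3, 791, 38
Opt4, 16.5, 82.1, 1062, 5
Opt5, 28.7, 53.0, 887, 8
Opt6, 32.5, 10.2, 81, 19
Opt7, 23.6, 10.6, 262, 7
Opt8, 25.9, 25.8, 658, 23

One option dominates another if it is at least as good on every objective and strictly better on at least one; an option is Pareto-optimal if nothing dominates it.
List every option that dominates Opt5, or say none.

Opt8

Opt8: read latency 25.9≤28.7, write latency 25.8≤53.0, cost 658≤887, storage 23≥8 — dominates Opt5.
Others (Opt1, Opt2, Opt3, Opt4, Opt6, Opt7) are each worse than Opt5 on at least one objective.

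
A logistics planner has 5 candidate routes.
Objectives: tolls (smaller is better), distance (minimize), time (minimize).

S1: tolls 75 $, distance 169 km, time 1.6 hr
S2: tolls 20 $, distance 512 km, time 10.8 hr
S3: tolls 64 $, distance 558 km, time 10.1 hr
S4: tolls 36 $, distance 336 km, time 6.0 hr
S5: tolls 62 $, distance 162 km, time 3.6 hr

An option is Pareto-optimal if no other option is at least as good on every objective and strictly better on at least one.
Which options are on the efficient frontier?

S1: not dominated (best time).
S2: not dominated (best tolls).
S3: dominated by S4 (tolls 36≤64, distance 336≤558, time 6.0≤10.1).
S4: not dominated.
S5: not dominated (best distance).

S1, S2, S4, S5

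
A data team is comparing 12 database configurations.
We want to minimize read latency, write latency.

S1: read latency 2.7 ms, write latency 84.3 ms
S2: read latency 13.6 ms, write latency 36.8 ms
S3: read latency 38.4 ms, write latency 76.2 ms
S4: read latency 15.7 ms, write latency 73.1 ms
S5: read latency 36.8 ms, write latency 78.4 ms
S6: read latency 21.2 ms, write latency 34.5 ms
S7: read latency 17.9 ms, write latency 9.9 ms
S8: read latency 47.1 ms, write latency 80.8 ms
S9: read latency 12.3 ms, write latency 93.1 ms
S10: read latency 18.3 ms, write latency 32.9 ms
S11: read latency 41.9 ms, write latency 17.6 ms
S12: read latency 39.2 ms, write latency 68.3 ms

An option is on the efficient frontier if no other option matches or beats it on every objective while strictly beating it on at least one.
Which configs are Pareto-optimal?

S1, S2, S7

S1: not dominated (best read latency).
S2: not dominated.
S3: dominated by S2 (read latency 13.6≤38.4, write latency 36.8≤76.2).
S4: dominated by S2 (read latency 13.6≤15.7, write latency 36.8≤73.1).
S5: dominated by S2 (read latency 13.6≤36.8, write latency 36.8≤78.4).
S6: dominated by S7 (read latency 17.9≤21.2, write latency 9.9≤34.5).
S7: not dominated (best write latency).
S8: dominated by S2 (read latency 13.6≤47.1, write latency 36.8≤80.8).
S9: dominated by S1 (read latency 2.7≤12.3, write latency 84.3≤93.1).
S10: dominated by S7 (read latency 17.9≤18.3, write latency 9.9≤32.9).
S11: dominated by S7 (read latency 17.9≤41.9, write latency 9.9≤17.6).
S12: dominated by S2 (read latency 13.6≤39.2, write latency 36.8≤68.3).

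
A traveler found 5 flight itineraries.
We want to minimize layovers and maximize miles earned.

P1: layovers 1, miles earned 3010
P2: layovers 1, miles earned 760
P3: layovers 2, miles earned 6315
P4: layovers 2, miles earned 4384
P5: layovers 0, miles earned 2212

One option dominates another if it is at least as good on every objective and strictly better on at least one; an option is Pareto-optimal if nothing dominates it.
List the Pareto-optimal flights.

P1: not dominated.
P2: dominated by P1 (layovers 1≤1, miles earned 3010≥760).
P3: not dominated (best miles earned).
P4: dominated by P3 (layovers 2≤2, miles earned 6315≥4384).
P5: not dominated (best layovers).

P1, P3, P5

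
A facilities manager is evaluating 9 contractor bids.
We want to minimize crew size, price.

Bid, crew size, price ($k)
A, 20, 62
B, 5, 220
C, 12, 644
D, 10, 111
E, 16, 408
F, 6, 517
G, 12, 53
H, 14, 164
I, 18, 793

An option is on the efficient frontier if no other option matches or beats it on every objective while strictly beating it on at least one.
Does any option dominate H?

Yes

D vs H: crew size 10≤14, price 111≤164 — D is at least as good on every objective and strictly better on at least one, so D dominates H.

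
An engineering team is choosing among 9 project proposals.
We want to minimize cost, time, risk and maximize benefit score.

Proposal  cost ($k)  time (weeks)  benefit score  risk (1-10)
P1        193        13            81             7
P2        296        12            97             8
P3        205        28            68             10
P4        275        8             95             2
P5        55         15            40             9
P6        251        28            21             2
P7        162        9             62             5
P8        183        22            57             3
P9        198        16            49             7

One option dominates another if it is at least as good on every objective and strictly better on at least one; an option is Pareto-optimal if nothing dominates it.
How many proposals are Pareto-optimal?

7

P1: not dominated.
P2: not dominated (best benefit score).
P3: dominated by P1 (cost 193≤205, time 13≤28, benefit score 81≥68, risk 7≤10).
P4: not dominated (best time).
P5: not dominated (best cost).
P6: not dominated.
P7: not dominated.
P8: not dominated.
P9: dominated by P1 (cost 193≤198, time 13≤16, benefit score 81≥49, risk 7≤7).
Pareto-optimal: P1, P2, P4, P5, P6, P7, P8 → 7.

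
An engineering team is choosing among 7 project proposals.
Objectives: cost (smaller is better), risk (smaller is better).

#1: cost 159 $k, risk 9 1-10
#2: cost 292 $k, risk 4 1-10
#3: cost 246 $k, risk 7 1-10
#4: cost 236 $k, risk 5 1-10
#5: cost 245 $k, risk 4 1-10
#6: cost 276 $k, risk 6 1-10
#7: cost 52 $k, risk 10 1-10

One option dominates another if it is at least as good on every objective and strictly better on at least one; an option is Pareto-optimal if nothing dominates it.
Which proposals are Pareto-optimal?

#1, #4, #5, #7

#1: not dominated.
#2: dominated by #5 (cost 245≤292, risk 4≤4).
#3: dominated by #4 (cost 236≤246, risk 5≤7).
#4: not dominated.
#5: not dominated.
#6: dominated by #4 (cost 236≤276, risk 5≤6).
#7: not dominated (best cost).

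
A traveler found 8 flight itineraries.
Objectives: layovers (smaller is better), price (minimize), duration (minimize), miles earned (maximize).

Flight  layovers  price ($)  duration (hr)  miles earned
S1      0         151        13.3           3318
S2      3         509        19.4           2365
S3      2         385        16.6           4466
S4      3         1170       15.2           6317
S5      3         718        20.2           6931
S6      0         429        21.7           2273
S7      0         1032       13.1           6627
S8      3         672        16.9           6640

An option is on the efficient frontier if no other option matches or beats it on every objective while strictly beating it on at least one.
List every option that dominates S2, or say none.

S1: layovers 0≤3, price 151≤509, duration 13.3≤19.4, miles earned 3318≥2365 — dominates S2.
S3: layovers 2≤3, price 385≤509, duration 16.6≤19.4, miles earned 4466≥2365 — dominates S2.
Others (S4, S5, S6, S7, S8) are each worse than S2 on at least one objective.

S1, S3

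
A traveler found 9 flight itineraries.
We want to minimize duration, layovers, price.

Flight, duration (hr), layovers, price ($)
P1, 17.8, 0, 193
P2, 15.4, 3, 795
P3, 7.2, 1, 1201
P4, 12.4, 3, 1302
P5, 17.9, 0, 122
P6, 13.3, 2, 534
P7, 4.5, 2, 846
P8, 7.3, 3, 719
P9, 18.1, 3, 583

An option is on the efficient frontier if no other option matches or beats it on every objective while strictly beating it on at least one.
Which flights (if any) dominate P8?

P1: worse on duration (17.8 vs 7.3).
P2: worse on duration (15.4 vs 7.3).
P3: worse on price (1201 vs 719).
P4: worse on duration (12.4 vs 7.3).
P5: worse on duration (17.9 vs 7.3).
P6: worse on duration (13.3 vs 7.3).
P7: worse on price (846 vs 719).
P9: worse on duration (18.1 vs 7.3).
No option dominates P8.

none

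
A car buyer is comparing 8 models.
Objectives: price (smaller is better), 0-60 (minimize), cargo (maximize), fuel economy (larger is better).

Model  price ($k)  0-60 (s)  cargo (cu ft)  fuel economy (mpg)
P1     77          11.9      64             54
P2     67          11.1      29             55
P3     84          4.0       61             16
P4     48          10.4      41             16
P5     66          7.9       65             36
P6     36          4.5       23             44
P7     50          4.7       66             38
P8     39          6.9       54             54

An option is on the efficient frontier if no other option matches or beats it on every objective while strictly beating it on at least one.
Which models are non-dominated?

P1: not dominated.
P2: not dominated (best fuel economy).
P3: not dominated (best 0-60).
P4: dominated by P8 (price 39≤48, 0-60 6.9≤10.4, cargo 54≥41, fuel economy 54≥16).
P5: dominated by P7 (price 50≤66, 0-60 4.7≤7.9, cargo 66≥65, fuel economy 38≥36).
P6: not dominated (best price).
P7: not dominated (best cargo).
P8: not dominated.

P1, P2, P3, P6, P7, P8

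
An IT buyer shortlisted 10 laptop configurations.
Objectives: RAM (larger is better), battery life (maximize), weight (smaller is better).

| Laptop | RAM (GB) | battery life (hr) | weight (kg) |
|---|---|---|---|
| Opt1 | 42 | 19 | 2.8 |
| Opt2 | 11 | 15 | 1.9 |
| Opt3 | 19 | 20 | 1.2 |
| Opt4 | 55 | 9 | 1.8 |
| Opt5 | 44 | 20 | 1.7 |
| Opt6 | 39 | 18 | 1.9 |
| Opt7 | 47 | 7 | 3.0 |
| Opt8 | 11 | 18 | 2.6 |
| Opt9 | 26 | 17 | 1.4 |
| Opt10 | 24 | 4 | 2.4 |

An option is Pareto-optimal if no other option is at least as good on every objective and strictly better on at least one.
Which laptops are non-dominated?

Opt1: dominated by Opt5 (RAM 44≥42, battery life 20≥19, weight 1.7≤2.8).
Opt2: dominated by Opt3 (RAM 19≥11, battery life 20≥15, weight 1.2≤1.9).
Opt3: not dominated (best weight).
Opt4: not dominated (best RAM).
Opt5: not dominated.
Opt6: dominated by Opt5 (RAM 44≥39, battery life 20≥18, weight 1.7≤1.9).
Opt7: dominated by Opt4 (RAM 55≥47, battery life 9≥7, weight 1.8≤3.0).
Opt8: dominated by Opt3 (RAM 19≥11, battery life 20≥18, weight 1.2≤2.6).
Opt9: not dominated.
Opt10: dominated by Opt4 (RAM 55≥24, battery life 9≥4, weight 1.8≤2.4).

Opt3, Opt4, Opt5, Opt9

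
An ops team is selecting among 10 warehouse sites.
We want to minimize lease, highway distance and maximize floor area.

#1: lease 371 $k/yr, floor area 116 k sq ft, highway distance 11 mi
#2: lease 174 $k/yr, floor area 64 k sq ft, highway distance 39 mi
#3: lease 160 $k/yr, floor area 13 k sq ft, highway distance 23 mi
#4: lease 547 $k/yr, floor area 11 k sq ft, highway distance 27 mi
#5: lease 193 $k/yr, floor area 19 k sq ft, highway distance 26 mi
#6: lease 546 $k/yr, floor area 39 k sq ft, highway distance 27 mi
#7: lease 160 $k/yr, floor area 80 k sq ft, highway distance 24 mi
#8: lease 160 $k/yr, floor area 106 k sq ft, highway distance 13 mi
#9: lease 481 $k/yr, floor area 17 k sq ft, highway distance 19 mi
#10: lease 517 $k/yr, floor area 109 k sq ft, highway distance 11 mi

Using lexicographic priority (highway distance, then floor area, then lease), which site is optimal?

#1

First minimize highway distance: best is 11, kept {#1, #10}.
Then maximize floor area: best is 116, kept {#1}.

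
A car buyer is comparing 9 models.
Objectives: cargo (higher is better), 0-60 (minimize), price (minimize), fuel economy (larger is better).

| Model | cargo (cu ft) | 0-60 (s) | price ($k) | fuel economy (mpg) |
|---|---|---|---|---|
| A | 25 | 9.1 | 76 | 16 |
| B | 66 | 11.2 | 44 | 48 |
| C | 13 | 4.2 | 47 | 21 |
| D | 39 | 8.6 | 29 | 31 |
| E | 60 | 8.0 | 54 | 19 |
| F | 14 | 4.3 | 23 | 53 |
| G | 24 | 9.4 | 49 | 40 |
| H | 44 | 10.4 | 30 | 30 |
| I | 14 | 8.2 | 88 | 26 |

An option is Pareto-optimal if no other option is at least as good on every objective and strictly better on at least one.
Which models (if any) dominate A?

D: cargo 39≥25, 0-60 8.6≤9.1, price 29≤76, fuel economy 31≥16 — dominates A.
E: cargo 60≥25, 0-60 8.0≤9.1, price 54≤76, fuel economy 19≥16 — dominates A.
Others (B, C, F, G, H, I) are each worse than A on at least one objective.

D, E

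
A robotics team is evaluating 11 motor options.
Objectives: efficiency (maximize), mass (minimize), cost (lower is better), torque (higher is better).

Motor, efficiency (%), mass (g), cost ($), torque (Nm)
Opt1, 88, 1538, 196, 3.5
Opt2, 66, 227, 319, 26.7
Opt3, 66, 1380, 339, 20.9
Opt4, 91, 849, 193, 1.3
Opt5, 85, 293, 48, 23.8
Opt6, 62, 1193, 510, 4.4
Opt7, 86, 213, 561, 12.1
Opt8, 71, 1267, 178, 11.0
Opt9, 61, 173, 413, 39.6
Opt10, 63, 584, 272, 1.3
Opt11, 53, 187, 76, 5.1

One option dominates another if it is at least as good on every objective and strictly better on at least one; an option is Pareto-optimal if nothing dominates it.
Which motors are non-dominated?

Opt1: not dominated.
Opt2: not dominated.
Opt3: dominated by Opt2 (efficiency 66≥66, mass 227≤1380, cost 319≤339, torque 26.7≥20.9).
Opt4: not dominated (best efficiency).
Opt5: not dominated (best cost).
Opt6: dominated by Opt2 (efficiency 66≥62, mass 227≤1193, cost 319≤510, torque 26.7≥4.4).
Opt7: not dominated.
Opt8: dominated by Opt5 (efficiency 85≥71, mass 293≤1267, cost 48≤178, torque 23.8≥11.0).
Opt9: not dominated (best mass).
Opt10: dominated by Opt5 (efficiency 85≥63, mass 293≤584, cost 48≤272, torque 23.8≥1.3).
Opt11: not dominated.

Opt1, Opt2, Opt4, Opt5, Opt7, Opt9, Opt11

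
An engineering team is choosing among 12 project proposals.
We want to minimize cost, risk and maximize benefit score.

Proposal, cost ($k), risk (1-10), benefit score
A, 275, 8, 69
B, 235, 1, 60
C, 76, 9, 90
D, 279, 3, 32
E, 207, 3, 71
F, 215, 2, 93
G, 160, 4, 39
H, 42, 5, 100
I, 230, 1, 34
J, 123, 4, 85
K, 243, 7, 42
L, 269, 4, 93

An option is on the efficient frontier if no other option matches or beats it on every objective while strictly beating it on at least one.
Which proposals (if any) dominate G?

J

J: cost 123≤160, risk 4≤4, benefit score 85≥39 — dominates G.
Others (A, B, C, D, E, F, H, I, K, L) are each worse than G on at least one objective.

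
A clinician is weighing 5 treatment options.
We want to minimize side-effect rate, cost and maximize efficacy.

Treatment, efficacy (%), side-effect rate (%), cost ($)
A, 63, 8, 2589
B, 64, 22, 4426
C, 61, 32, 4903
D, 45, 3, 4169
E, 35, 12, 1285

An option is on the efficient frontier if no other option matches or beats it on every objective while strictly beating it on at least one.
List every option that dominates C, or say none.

A: efficacy 63≥61, side-effect rate 8≤32, cost 2589≤4903 — dominates C.
B: efficacy 64≥61, side-effect rate 22≤32, cost 4426≤4903 — dominates C.
Others (D, E) are each worse than C on at least one objective.

A, B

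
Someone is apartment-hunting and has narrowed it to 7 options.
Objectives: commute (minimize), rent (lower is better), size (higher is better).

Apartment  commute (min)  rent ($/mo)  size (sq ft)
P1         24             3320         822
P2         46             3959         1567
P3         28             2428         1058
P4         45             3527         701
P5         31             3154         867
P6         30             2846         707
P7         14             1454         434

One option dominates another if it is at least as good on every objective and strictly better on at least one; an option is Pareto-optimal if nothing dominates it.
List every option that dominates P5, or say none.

P3

P3: commute 28≤31, rent 2428≤3154, size 1058≥867 — dominates P5.
Others (P1, P2, P4, P6, P7) are each worse than P5 on at least one objective.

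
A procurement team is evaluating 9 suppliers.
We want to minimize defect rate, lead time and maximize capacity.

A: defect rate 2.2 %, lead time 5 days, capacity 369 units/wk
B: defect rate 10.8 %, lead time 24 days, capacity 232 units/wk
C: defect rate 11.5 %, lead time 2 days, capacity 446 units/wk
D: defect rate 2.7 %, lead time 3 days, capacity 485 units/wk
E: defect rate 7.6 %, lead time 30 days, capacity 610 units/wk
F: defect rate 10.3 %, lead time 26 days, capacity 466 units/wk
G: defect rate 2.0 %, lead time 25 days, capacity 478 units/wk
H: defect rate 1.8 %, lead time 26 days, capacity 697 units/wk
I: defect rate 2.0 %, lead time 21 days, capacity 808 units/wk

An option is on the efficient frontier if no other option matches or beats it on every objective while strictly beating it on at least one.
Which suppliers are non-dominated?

A, C, D, H, I

A: not dominated.
B: dominated by A (defect rate 2.2≤10.8, lead time 5≤24, capacity 369≥232).
C: not dominated (best lead time).
D: not dominated.
E: dominated by H (defect rate 1.8≤7.6, lead time 26≤30, capacity 697≥610).
F: dominated by D (defect rate 2.7≤10.3, lead time 3≤26, capacity 485≥466).
G: dominated by I (defect rate 2.0≤2.0, lead time 21≤25, capacity 808≥478).
H: not dominated (best defect rate).
I: not dominated (best capacity).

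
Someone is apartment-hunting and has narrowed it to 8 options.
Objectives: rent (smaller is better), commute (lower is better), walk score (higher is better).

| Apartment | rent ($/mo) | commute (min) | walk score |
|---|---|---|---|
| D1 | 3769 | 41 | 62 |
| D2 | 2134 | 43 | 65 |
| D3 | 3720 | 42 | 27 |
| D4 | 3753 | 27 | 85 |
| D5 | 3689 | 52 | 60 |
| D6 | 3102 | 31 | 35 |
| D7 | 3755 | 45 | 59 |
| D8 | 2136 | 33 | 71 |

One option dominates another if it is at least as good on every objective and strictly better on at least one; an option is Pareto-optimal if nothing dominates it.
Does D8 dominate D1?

D8 vs D1: rent 2136≤3769, commute 33≤41, walk score 71≥62 — D8 is at least as good on every objective with at least one strict improvement.

Yes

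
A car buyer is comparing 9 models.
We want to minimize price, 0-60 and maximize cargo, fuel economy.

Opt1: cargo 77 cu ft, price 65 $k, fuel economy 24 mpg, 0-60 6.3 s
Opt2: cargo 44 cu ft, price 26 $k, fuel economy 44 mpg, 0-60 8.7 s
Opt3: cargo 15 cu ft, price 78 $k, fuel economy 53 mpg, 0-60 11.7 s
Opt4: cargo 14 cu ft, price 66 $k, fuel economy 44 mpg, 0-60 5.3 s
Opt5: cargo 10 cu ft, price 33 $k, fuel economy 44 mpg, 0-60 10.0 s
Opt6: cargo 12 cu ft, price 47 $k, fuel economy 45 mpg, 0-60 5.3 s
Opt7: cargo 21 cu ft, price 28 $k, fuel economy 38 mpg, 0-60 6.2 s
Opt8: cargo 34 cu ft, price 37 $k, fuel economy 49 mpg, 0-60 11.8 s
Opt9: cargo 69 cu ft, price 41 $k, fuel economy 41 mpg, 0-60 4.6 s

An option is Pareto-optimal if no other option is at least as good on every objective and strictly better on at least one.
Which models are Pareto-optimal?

Opt1: not dominated (best cargo).
Opt2: not dominated (best price).
Opt3: not dominated (best fuel economy).
Opt4: not dominated.
Opt5: dominated by Opt2 (cargo 44≥10, price 26≤33, fuel economy 44≥44, 0-60 8.7≤10.0).
Opt6: not dominated.
Opt7: not dominated.
Opt8: not dominated.
Opt9: not dominated (best 0-60).

Opt1, Opt2, Opt3, Opt4, Opt6, Opt7, Opt8, Opt9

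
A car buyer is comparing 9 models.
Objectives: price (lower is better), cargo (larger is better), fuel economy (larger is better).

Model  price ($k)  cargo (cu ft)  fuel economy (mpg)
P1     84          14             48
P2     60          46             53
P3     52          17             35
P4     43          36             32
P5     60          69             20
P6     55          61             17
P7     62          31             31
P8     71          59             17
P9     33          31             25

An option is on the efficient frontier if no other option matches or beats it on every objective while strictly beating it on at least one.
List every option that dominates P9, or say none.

P1: worse on price (84 vs 33).
P2: worse on price (60 vs 33).
P3: worse on price (52 vs 33).
P4: worse on price (43 vs 33).
P5: worse on price (60 vs 33).
P6: worse on price (55 vs 33).
P7: worse on price (62 vs 33).
P8: worse on price (71 vs 33).
No option dominates P9.

none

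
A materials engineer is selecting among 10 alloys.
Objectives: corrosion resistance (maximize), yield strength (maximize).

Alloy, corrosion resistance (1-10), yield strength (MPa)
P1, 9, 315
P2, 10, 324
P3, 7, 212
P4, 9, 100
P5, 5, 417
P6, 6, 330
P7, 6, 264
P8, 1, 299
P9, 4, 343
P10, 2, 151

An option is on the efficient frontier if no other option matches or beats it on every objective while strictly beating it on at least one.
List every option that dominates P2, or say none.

P1: worse on corrosion resistance (9 vs 10).
P3: worse on corrosion resistance (7 vs 10).
P4: worse on corrosion resistance (9 vs 10).
P5: worse on corrosion resistance (5 vs 10).
P6: worse on corrosion resistance (6 vs 10).
P7: worse on corrosion resistance (6 vs 10).
P8: worse on corrosion resistance (1 vs 10).
P9: worse on corrosion resistance (4 vs 10).
P10: worse on corrosion resistance (2 vs 10).
No option dominates P2.

none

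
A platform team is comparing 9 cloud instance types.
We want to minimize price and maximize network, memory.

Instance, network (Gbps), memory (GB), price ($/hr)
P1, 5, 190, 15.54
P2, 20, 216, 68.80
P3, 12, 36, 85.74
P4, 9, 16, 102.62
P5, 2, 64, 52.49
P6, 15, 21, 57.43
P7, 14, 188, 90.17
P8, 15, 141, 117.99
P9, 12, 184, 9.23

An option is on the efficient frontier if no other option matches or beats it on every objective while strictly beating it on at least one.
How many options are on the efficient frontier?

4

P1: not dominated.
P2: not dominated (best network).
P3: dominated by P2 (network 20≥12, memory 216≥36, price 68.80≤85.74).
P4: dominated by P2 (network 20≥9, memory 216≥16, price 68.80≤102.62).
P5: dominated by P1 (network 5≥2, memory 190≥64, price 15.54≤52.49).
P6: not dominated.
P7: dominated by P2 (network 20≥14, memory 216≥188, price 68.80≤90.17).
P8: dominated by P2 (network 20≥15, memory 216≥141, price 68.80≤117.99).
P9: not dominated (best price).
Pareto-optimal: P1, P2, P6, P9 → 4.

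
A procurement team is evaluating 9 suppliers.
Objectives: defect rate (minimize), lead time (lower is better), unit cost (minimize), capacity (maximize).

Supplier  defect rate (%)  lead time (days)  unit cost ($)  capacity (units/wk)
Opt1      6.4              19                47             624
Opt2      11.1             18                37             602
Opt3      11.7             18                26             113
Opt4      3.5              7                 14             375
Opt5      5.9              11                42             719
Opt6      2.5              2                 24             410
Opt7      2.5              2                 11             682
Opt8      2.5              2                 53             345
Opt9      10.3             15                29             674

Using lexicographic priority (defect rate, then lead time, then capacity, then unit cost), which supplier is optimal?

Opt7

First minimize defect rate: best is 2.5, kept {Opt6, Opt7, Opt8}.
Then minimize lead time: best is 2, kept {Opt6, Opt7, Opt8}.
Then maximize capacity: best is 682, kept {Opt7}.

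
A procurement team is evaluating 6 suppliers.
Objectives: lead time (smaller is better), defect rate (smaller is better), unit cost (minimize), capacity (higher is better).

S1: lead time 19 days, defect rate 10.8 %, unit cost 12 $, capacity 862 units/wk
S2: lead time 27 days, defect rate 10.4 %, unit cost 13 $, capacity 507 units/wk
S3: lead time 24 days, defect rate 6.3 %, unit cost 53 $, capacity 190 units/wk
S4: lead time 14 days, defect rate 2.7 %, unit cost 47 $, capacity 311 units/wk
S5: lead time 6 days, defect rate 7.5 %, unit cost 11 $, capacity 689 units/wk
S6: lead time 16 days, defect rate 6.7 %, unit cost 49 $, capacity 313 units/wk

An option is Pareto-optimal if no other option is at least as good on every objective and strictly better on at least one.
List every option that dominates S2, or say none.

S5: lead time 6≤27, defect rate 7.5≤10.4, unit cost 11≤13, capacity 689≥507 — dominates S2.
Others (S1, S3, S4, S6) are each worse than S2 on at least one objective.

S5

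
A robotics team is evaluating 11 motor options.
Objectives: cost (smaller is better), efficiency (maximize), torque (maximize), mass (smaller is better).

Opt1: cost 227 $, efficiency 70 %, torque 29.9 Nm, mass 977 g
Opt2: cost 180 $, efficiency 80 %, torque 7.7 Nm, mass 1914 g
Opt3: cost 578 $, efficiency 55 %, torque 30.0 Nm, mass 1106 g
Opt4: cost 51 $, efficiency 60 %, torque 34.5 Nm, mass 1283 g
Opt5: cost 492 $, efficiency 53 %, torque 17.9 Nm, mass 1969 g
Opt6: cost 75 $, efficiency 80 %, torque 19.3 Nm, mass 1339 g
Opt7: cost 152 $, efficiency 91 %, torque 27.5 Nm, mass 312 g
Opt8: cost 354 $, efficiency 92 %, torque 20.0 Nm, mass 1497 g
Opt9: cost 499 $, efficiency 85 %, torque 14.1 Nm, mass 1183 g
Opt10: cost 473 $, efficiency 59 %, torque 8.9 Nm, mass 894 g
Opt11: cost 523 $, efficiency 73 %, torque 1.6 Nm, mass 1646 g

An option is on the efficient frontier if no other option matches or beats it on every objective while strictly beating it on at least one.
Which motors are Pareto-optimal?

Opt1, Opt3, Opt4, Opt6, Opt7, Opt8

Opt1: not dominated.
Opt2: dominated by Opt6 (cost 75≤180, efficiency 80≥80, torque 19.3≥7.7, mass 1339≤1914).
Opt3: not dominated.
Opt4: not dominated (best cost).
Opt5: dominated by Opt1 (cost 227≤492, efficiency 70≥53, torque 29.9≥17.9, mass 977≤1969).
Opt6: not dominated.
Opt7: not dominated (best mass).
Opt8: not dominated (best efficiency).
Opt9: dominated by Opt7 (cost 152≤499, efficiency 91≥85, torque 27.5≥14.1, mass 312≤1183).
Opt10: dominated by Opt7 (cost 152≤473, efficiency 91≥59, torque 27.5≥8.9, mass 312≤894).
Opt11: dominated by Opt6 (cost 75≤523, efficiency 80≥73, torque 19.3≥1.6, mass 1339≤1646).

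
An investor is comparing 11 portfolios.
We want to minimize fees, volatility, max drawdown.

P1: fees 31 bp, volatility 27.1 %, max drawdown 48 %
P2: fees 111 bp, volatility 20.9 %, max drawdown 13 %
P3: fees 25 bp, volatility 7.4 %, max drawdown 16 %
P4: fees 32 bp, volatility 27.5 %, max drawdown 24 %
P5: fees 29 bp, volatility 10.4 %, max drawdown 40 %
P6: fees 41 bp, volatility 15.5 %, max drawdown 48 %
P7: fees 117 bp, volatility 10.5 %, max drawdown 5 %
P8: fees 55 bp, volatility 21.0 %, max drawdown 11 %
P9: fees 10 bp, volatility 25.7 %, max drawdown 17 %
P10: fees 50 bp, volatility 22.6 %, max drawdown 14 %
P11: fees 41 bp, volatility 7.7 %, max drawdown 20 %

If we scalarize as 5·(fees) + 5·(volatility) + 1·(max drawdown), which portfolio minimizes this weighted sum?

P1: 5·31 + 5·27.1 + 1·48 = 338.5
P2: 5·111 + 5·20.9 + 1·13 = 672.5
P3: 5·25 + 5·7.4 + 1·16 = 178.0
P4: 5·32 + 5·27.5 + 1·24 = 321.5
P5: 5·29 + 5·10.4 + 1·40 = 237.0
P6: 5·41 + 5·15.5 + 1·48 = 330.5
P7: 5·117 + 5·10.5 + 1·5 = 642.5
P8: 5·55 + 5·21.0 + 1·11 = 391.0
P9: 5·10 + 5·25.7 + 1·17 = 195.5
P10: 5·50 + 5·22.6 + 1·14 = 377.0
P11: 5·41 + 5·7.7 + 1·20 = 263.5
Lowest: P3 at 178.0.

P3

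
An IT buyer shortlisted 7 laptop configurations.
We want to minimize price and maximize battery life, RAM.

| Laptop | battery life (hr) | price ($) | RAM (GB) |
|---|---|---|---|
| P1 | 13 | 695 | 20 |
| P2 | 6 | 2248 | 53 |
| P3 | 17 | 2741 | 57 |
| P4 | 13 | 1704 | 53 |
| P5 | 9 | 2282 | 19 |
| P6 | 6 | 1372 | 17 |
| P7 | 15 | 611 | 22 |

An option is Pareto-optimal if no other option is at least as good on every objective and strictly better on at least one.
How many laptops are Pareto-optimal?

3

P1: dominated by P7 (battery life 15≥13, price 611≤695, RAM 22≥20).
P2: dominated by P4 (battery life 13≥6, price 1704≤2248, RAM 53≥53).
P3: not dominated (best battery life).
P4: not dominated.
P5: dominated by P1 (battery life 13≥9, price 695≤2282, RAM 20≥19).
P6: dominated by P1 (battery life 13≥6, price 695≤1372, RAM 20≥17).
P7: not dominated (best price).
Pareto-optimal: P3, P4, P7 → 3.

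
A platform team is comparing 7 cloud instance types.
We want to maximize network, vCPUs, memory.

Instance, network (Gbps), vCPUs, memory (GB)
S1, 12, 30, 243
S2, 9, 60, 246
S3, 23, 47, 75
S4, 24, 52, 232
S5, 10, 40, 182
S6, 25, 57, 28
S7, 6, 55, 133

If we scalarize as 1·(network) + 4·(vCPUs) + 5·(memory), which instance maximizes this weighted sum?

S2

S1: 1·12 + 4·30 + 5·243 = 1347
S2: 1·9 + 4·60 + 5·246 = 1479
S3: 1·23 + 4·47 + 5·75 = 586
S4: 1·24 + 4·52 + 5·232 = 1392
S5: 1·10 + 4·40 + 5·182 = 1080
S6: 1·25 + 4·57 + 5·28 = 393
S7: 1·6 + 4·55 + 5·133 = 891
Highest: S2 at 1479.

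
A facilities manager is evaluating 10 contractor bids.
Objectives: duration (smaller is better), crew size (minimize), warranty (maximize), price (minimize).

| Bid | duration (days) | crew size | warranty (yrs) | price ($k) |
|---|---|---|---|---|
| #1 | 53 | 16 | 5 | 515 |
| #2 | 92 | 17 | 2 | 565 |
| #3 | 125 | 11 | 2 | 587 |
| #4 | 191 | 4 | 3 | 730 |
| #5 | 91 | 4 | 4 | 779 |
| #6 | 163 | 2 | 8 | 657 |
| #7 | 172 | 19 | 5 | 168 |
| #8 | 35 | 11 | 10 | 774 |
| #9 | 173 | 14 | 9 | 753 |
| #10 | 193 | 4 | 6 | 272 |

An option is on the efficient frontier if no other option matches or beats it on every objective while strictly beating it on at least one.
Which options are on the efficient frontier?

#1, #3, #5, #6, #7, #8, #9, #10

#1: not dominated.
#2: dominated by #1 (duration 53≤92, crew size 16≤17, warranty 5≥2, price 515≤565).
#3: not dominated.
#4: dominated by #6 (duration 163≤191, crew size 2≤4, warranty 8≥3, price 657≤730).
#5: not dominated.
#6: not dominated (best crew size).
#7: not dominated (best price).
#8: not dominated (best duration).
#9: not dominated.
#10: not dominated.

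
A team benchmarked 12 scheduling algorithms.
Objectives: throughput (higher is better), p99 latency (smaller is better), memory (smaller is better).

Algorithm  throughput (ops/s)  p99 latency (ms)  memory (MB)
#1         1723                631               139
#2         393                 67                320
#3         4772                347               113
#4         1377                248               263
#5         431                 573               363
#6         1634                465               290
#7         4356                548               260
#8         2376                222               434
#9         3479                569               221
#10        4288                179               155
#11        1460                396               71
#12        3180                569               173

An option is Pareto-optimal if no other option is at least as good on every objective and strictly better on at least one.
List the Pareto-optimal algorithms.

#1: dominated by #3 (throughput 4772≥1723, p99 latency 347≤631, memory 113≤139).
#2: not dominated (best p99 latency).
#3: not dominated (best throughput).
#4: dominated by #10 (throughput 4288≥1377, p99 latency 179≤248, memory 155≤263).
#5: dominated by #3 (throughput 4772≥431, p99 latency 347≤573, memory 113≤363).
#6: dominated by #3 (throughput 4772≥1634, p99 latency 347≤465, memory 113≤290).
#7: dominated by #3 (throughput 4772≥4356, p99 latency 347≤548, memory 113≤260).
#8: dominated by #10 (throughput 4288≥2376, p99 latency 179≤222, memory 155≤434).
#9: dominated by #3 (throughput 4772≥3479, p99 latency 347≤569, memory 113≤221).
#10: not dominated.
#11: not dominated (best memory).
#12: dominated by #3 (throughput 4772≥3180, p99 latency 347≤569, memory 113≤173).

#2, #3, #10, #11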